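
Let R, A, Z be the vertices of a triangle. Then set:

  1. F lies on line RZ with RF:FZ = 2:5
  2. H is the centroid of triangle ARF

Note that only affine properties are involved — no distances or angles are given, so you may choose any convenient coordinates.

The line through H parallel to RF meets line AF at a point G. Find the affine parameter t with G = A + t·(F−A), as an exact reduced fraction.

Choose coordinates R = (0, 0), A = (1, 0), Z = (0, 1).
1. F lies on line RZ with RF:FZ = 2:5 ⇒ F = (0, 2/7)
2. H is the centroid of triangle ARF ⇒ H = (1/3, 2/21)
through H parallel to RF: direction (0, 2/7); meets AF at G = (1/3, 4/21)
G = A + t·(F−A) with t = 2/3

t = 2/3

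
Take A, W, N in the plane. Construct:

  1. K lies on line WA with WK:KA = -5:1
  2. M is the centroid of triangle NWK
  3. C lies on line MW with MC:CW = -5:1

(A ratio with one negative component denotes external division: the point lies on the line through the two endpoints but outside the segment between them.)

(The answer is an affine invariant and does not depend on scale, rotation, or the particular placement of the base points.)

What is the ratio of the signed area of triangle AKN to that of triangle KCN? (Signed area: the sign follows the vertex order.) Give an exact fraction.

Set A = (0, 0), W = (1, 0), N = (0, 1); any affine frame gives the same invariant.
1. K lies on line WA with WK:KA = -5:1 ⇒ K = (-1/4, 0)
2. M is the centroid of triangle NWK ⇒ M = (1/4, 1/3)
3. C lies on line MW with MC:CW = -5:1 ⇒ C = (19/16, -1/12)
2·[AKN] = -1/4, 2·[KCN] = 35/24
[AKN]:[KCN] = -1/4:35/24 = -6/35

[AKN]:[KCN] = -6/35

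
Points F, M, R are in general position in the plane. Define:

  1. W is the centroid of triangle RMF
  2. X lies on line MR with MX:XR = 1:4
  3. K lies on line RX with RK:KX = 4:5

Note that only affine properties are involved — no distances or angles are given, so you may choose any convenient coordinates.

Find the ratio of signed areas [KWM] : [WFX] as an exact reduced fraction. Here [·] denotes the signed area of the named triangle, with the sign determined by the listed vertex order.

[KWM]:[WFX] = 29/27

Assign F = (0, 0), M = (1, 0), R = (0, 1) — the answer is frame-independent, so this choice is without loss of generality.
1. W is the centroid of triangle RMF ⇒ W = (1/3, 1/3)
2. X lies on line MR with MX:XR = 1:4 ⇒ X = (4/5, 1/5)
3. K lies on line RX with RK:KX = 4:5 ⇒ K = (16/45, 29/45)
2·[KWM] = 29/135, 2·[WFX] = 1/5
[KWM]:[WFX] = 29/135:1/5 = 29/27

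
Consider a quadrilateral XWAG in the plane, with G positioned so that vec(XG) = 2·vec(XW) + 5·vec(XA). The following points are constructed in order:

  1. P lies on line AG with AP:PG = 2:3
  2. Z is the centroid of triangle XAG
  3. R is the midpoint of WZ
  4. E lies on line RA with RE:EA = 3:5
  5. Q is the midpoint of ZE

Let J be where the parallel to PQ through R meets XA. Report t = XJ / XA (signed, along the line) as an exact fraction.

Choose coordinates X = (0, 0), W = (1, 0), A = (0, 1), G = (2, 5).
1. P lies on line AG with AP:PG = 2:3 ⇒ P = (4/5, 13/5)
2. Z is the centroid of triangle XAG ⇒ Z = (2/3, 2)
3. R is the midpoint of WZ ⇒ R = (5/6, 1)
4. E lies on line RA with RE:EA = 3:5 ⇒ E = (25/48, 1)
5. Q is the midpoint of ZE ⇒ Q = (19/32, 3/2)
through R parallel to PQ: direction (-33/160, -11/10); meets XA at J = (0, -31/9)
J = X + t·(A−X) with t = -31/9

t = -31/9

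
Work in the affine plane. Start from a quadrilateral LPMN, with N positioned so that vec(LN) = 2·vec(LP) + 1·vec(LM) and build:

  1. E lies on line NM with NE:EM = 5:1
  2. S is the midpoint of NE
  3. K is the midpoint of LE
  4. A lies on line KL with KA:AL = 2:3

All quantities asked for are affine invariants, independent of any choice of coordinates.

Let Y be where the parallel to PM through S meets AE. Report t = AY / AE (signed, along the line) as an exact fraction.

Choose coordinates L = (0, 0), P = (1, 0), M = (0, 1), N = (2, 1).
1. E lies on line NM with NE:EM = 5:1 ⇒ E = (1/3, 1)
2. S is the midpoint of NE ⇒ S = (7/6, 1)
3. K is the midpoint of LE ⇒ K = (1/6, 1/2)
4. A lies on line KL with KA:AL = 2:3 ⇒ A = (1/10, 3/10)
through S parallel to PM: direction (-1, 1); meets AE at Y = (13/24, 13/8)
Y = A + t·(E−A) with t = 53/28

t = 53/28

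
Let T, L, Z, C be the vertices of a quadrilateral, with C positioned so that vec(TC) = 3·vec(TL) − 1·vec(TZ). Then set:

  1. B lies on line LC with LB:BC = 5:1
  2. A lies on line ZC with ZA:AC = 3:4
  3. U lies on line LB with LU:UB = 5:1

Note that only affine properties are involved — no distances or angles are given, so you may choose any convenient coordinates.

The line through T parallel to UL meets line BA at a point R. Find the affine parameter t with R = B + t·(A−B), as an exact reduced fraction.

Work in coordinates with T = (0, 0), L = (1, 0), Z = (0, 1), C = (3, -1).
1. B lies on line LC with LB:BC = 5:1 ⇒ B = (8/3, -5/6)
2. A lies on line ZC with ZA:AC = 3:4 ⇒ A = (9/7, 1/7)
3. U lies on line LB with LU:UB = 5:1 ⇒ U = (43/18, -25/36)
through T parallel to UL: direction (-25/18, 25/36); meets BA at R = (61/12, -61/24)
R = B + t·(A−B) with t = -7/4

t = -7/4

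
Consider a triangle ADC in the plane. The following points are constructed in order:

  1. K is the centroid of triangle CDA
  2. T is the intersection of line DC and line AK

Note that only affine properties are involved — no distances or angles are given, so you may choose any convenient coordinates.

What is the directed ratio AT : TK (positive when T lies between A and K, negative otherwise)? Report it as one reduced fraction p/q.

AT:TK = -3

Work in coordinates with A = (0, 0), D = (1, 0), C = (0, 1).
1. K is the centroid of triangle CDA ⇒ K = (1/3, 1/3)
2. T is the intersection of line DC and line AK ⇒ T = (1/2, 1/2)
T = A + t·(K−A) with t = 3/2, so AT:TK = t:(1−t) = 3/2:-1/2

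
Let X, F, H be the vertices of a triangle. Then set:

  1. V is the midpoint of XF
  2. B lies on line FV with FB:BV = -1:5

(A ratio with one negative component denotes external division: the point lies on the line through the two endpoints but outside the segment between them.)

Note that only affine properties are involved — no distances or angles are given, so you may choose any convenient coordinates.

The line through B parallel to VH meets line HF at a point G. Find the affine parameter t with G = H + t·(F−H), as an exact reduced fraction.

Choose coordinates X = (0, 0), F = (1, 0), H = (0, 1).
1. V is the midpoint of XF ⇒ V = (1/2, 0)
2. B lies on line FV with FB:BV = -1:5 ⇒ B = (9/8, 0)
through B parallel to VH: direction (-1/2, 1); meets HF at G = (5/4, -1/4)
G = H + t·(F−H) with t = 5/4

t = 5/4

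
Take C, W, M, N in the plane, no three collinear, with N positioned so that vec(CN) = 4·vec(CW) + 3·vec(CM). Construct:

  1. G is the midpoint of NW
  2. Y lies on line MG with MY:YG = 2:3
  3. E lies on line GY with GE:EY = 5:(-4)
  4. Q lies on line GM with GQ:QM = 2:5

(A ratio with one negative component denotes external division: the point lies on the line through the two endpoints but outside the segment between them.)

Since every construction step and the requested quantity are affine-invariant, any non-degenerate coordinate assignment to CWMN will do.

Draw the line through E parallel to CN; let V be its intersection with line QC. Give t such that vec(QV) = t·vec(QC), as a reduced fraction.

t = -209

Choose coordinates C = (0, 0), W = (1, 0), M = (0, 1), N = (4, 3).
1. G is the midpoint of NW ⇒ G = (5/2, 3/2)
2. Y lies on line MG with MY:YG = 2:3 ⇒ Y = (1, 6/5)
3. E lies on line GY with GE:EY = 5:(-4) ⇒ E = (-5, 0)
4. Q lies on line GM with GQ:QM = 2:5 ⇒ Q = (25/14, 19/14)
through E parallel to CN: direction (4, 3); meets QC at V = (375, 285)
V = Q + t·(C−Q) with t = -209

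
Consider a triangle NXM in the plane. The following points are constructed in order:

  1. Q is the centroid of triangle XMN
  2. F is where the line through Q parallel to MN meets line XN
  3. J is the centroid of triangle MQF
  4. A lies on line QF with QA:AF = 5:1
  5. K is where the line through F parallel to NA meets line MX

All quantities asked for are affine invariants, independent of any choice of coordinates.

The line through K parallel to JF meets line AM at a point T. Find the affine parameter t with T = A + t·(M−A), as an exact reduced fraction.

Set N = (0, 0), X = (1, 0), M = (0, 1); any affine frame gives the same invariant.
1. Q is the centroid of triangle XMN ⇒ Q = (1/3, 1/3)
2. F is where the line through Q parallel to MN meets line XN ⇒ F = (1/3, 0)
3. J is the centroid of triangle MQF ⇒ J = (2/9, 4/9)
4. A lies on line QF with QA:AF = 5:1 ⇒ A = (1/3, 1/18)
5. K is where the line through F parallel to NA meets line MX ⇒ K = (19/21, 2/21)
through K parallel to JF: direction (1/9, -4/9); meets AM at T = (114/49, -274/49)
T = A + t·(M−A) with t = -293/49

t = -293/49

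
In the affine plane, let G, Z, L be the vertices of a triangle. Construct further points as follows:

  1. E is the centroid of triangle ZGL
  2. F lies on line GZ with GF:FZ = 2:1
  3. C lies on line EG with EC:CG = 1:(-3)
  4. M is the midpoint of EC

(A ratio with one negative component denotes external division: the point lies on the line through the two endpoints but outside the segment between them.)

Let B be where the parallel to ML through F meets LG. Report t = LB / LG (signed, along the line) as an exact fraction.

Work in coordinates with G = (0, 0), Z = (1, 0), L = (0, 1).
1. E is the centroid of triangle ZGL ⇒ E = (1/3, 1/3)
2. F lies on line GZ with GF:FZ = 2:1 ⇒ F = (2/3, 0)
3. C lies on line EG with EC:CG = 1:(-3) ⇒ C = (1/2, 1/2)
4. M is the midpoint of EC ⇒ M = (5/12, 5/12)
through F parallel to ML: direction (-5/12, 7/12); meets LG at B = (0, 14/15)
B = L + t·(G−L) with t = 1/15

t = 1/15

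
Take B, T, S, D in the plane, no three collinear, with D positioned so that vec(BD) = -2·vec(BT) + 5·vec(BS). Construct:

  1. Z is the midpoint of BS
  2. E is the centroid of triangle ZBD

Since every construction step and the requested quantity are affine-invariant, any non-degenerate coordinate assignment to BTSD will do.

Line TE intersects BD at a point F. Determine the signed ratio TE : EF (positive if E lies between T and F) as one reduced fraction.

Work in coordinates with B = (0, 0), T = (1, 0), S = (0, 1), D = (-2, 5).
1. Z is the midpoint of BS ⇒ Z = (0, 1/2)
2. E is the centroid of triangle ZBD ⇒ E = (-2/3, 11/6)
line TE meets BD at F = (-11/14, 55/28)
E = T + t·(F−T) with t = 14/15, so TE:EF = 14/15:1/15

TE:EF = 14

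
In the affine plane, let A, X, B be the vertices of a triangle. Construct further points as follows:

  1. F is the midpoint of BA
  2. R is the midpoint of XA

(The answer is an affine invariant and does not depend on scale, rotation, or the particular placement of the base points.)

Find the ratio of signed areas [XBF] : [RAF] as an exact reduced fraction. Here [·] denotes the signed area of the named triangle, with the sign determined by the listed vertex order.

Work in coordinates with A = (0, 0), X = (1, 0), B = (0, 1).
1. F is the midpoint of BA ⇒ F = (0, 1/2)
2. R is the midpoint of XA ⇒ R = (1/2, 0)
2·[XBF] = 1/2, 2·[RAF] = -1/4
[XBF]:[RAF] = 1/2:-1/4 = -2

[XBF]:[RAF] = -2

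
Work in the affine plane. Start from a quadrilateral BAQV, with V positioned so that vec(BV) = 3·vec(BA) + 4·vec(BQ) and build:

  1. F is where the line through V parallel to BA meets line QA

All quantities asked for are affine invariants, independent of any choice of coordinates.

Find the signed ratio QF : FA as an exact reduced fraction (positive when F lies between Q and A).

QF:FA = -3/4

Choose coordinates B = (0, 0), A = (1, 0), Q = (0, 1), V = (3, 4).
1. F is where the line through V parallel to BA meets line QA ⇒ F = (-3, 4)
F = Q + t·(A−Q) with t = -3, so QF:FA = t:(1−t) = -3:4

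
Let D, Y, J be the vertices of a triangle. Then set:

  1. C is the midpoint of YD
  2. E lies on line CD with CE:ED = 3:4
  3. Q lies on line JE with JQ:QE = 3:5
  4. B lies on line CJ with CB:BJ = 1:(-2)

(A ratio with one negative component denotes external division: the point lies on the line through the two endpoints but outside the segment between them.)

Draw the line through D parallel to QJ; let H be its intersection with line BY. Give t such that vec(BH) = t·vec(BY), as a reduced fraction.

Set D = (0, 0), Y = (1, 0), J = (0, 1); any affine frame gives the same invariant.
1. C is the midpoint of YD ⇒ C = (1/2, 0)
2. E lies on line CD with CE:ED = 3:4 ⇒ E = (2/7, 0)
3. Q lies on line JE with JQ:QE = 3:5 ⇒ Q = (3/28, 5/8)
4. B lies on line CJ with CB:BJ = 1:(-2) ⇒ B = (1, -1)
through D parallel to QJ: direction (-3/28, 3/8); meets BY at H = (1, -7/2)
H = B + t·(Y−B) with t = -5/2

t = -5/2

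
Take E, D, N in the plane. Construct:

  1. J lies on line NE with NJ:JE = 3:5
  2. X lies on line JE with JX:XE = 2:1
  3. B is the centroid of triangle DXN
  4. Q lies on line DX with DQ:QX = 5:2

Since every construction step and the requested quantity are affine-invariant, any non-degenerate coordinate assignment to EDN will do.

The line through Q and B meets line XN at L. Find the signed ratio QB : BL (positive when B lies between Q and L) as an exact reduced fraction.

QB:BL = -1/7

Assign E = (0, 0), D = (1, 0), N = (0, 1) — the answer is frame-independent, so this choice is without loss of generality.
1. J lies on line NE with NJ:JE = 3:5 ⇒ J = (0, 5/8)
2. X lies on line JE with JX:XE = 2:1 ⇒ X = (0, 5/24)
3. B is the centroid of triangle DXN ⇒ B = (1/3, 29/72)
4. Q lies on line DX with DQ:QX = 5:2 ⇒ Q = (2/7, 25/168)
line QB meets XN at L = (0, -11/8)
B = Q + t·(L−Q) with t = -1/6, so QB:BL = -1/6:7/6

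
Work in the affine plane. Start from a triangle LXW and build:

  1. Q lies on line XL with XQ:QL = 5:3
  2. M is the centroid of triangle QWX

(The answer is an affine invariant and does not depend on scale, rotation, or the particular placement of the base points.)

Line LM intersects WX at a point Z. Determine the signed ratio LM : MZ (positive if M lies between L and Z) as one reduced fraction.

Assign L = (0, 0), X = (1, 0), W = (0, 1) — the answer is frame-independent, so this choice is without loss of generality.
1. Q lies on line XL with XQ:QL = 5:3 ⇒ Q = (3/8, 0)
2. M is the centroid of triangle QWX ⇒ M = (11/24, 1/3)
line LM meets WX at Z = (11/19, 8/19)
M = L + t·(Z−L) with t = 19/24, so LM:MZ = 19/24:5/24

LM:MZ = 19/5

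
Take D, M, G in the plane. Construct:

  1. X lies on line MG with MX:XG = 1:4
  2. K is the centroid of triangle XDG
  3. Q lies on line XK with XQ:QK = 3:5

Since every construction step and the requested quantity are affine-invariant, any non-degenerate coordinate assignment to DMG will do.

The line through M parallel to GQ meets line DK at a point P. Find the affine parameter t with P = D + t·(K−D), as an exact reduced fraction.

t = 87/52

Set D = (0, 0), M = (1, 0), G = (0, 1); any affine frame gives the same invariant.
1. X lies on line MG with MX:XG = 1:4 ⇒ X = (4/5, 1/5)
2. K is the centroid of triangle XDG ⇒ K = (4/15, 2/5)
3. Q lies on line XK with XQ:QK = 3:5 ⇒ Q = (3/5, 11/40)
through M parallel to GQ: direction (3/5, -29/40); meets DK at P = (29/65, 87/130)
P = D + t·(K−D) with t = 87/52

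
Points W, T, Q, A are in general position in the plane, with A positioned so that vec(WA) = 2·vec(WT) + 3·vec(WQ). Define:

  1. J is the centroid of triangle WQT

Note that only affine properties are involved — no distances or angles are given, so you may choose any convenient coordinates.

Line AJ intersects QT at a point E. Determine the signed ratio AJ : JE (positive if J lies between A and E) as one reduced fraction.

AJ:JE = -13

Assign W = (0, 0), T = (1, 0), Q = (0, 1), A = (2, 3) — the answer is frame-independent, so this choice is without loss of generality.
1. J is the centroid of triangle WQT ⇒ J = (1/3, 1/3)
line AJ meets QT at E = (6/13, 7/13)
J = A + t·(E−A) with t = 13/12, so AJ:JE = 13/12:-1/12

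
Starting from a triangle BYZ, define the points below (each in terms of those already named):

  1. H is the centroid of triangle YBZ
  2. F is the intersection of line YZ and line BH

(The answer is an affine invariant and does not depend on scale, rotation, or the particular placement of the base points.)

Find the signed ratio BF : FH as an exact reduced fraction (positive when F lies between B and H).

BF:FH = -3

Choose coordinates B = (0, 0), Y = (1, 0), Z = (0, 1).
1. H is the centroid of triangle YBZ ⇒ H = (1/3, 1/3)
2. F is the intersection of line YZ and line BH ⇒ F = (1/2, 1/2)
F = B + t·(H−B) with t = 3/2, so BF:FH = t:(1−t) = 3/2:-1/2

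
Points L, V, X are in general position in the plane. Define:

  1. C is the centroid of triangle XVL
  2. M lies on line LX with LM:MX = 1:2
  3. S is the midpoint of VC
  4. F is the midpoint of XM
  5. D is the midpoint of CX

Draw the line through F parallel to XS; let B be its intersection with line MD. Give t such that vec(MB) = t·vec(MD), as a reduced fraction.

Assign L = (0, 0), V = (1, 0), X = (0, 1) — the answer is frame-independent, so this choice is without loss of generality.
1. C is the centroid of triangle XVL ⇒ C = (1/3, 1/3)
2. M lies on line LX with LM:MX = 1:2 ⇒ M = (0, 1/3)
3. S is the midpoint of VC ⇒ S = (2/3, 1/6)
4. F is the midpoint of XM ⇒ F = (0, 2/3)
5. D is the midpoint of CX ⇒ D = (1/6, 2/3)
through F parallel to XS: direction (2/3, -5/6); meets MD at B = (4/39, 7/13)
B = M + t·(D−M) with t = 8/13

t = 8/13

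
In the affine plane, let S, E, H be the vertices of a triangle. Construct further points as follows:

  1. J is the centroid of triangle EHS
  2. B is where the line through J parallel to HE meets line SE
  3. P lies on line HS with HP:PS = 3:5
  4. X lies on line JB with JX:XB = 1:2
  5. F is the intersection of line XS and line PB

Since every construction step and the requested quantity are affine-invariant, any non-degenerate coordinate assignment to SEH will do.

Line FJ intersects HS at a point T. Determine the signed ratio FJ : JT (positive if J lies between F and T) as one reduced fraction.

FJ:JT = 7/23

Assign S = (0, 0), E = (1, 0), H = (0, 1) — the answer is frame-independent, so this choice is without loss of generality.
1. J is the centroid of triangle EHS ⇒ J = (1/3, 1/3)
2. B is where the line through J parallel to HE meets line SE ⇒ B = (2/3, 0)
3. P lies on line HS with HP:PS = 3:5 ⇒ P = (0, 5/8)
4. X lies on line JB with JX:XB = 1:2 ⇒ X = (4/9, 2/9)
5. F is the intersection of line XS and line PB ⇒ F = (10/23, 5/23)
line FJ meets HS at T = (0, 5/7)
J = F + t·(T−F) with t = 7/30, so FJ:JT = 7/30:23/30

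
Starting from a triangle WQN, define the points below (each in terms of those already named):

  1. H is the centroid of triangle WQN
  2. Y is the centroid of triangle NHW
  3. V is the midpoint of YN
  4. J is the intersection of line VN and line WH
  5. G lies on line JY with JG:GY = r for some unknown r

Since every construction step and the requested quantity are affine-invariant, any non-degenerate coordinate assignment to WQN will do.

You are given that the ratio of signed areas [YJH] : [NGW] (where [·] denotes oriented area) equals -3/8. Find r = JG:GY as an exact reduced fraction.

r = 1/2

Choose coordinates W = (0, 0), Q = (1, 0), N = (0, 1).
1. H is the centroid of triangle WQN ⇒ H = (1/3, 1/3)
2. Y is the centroid of triangle NHW ⇒ Y = (1/9, 4/9)
3. V is the midpoint of YN ⇒ V = (1/18, 13/18)
4. J is the intersection of line VN and line WH ⇒ J = (1/6, 1/6)
5. With JG:GY = r, write λ = r/(r+1) so G = J + λ·(Y−J); G is affine-linear in λ
Every point depending on G is an affine combination of G and λ-independent points, so each such coordinate is linear in λ; the λ² term in each signed area is a multiple of (Y−J)×(Y−J) = 0, so 2·[YJH] and 2·[NGW] are each linear in λ. Evaluating at λ=0 and λ=1:
  2·[YJH] = 1/18,   2·[NGW] = 1/18·λ − 1/6
So [YJH]:[NGW] = (1/18) / (1/18·λ − 1/6). Setting this equal to -3/8:
  1/18 = -3/8·(1/18·λ − 1/6)  ⇒  λ = 1/3
Then r = λ/(1−λ) = (1/3)/(2/3) = 1/2. Check: with r = 1/2, G = (4/27, 7/27) and [YJH]:[NGW] = -3/8 as required.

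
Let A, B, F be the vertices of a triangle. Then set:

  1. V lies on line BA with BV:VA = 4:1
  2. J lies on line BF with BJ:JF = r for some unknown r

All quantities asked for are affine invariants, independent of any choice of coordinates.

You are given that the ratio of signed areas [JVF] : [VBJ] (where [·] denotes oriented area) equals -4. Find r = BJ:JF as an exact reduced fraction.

Work in coordinates with A = (0, 0), B = (1, 0), F = (0, 1).
1. V lies on line BA with BV:VA = 4:1 ⇒ V = (1/5, 0)
2. With BJ:JF = r, write λ = r/(r+1) so J = B + λ·(F−B); J is affine-linear in λ
Every point depending on J is an affine combination of J and λ-independent points, so each such coordinate is linear in λ; the λ² term in each signed area is a multiple of (F−B)×(F−B) = 0, so 2·[JVF] and 2·[VBJ] are each linear in λ. Evaluating at λ=0 and λ=1:
  2·[JVF] = 4/5·λ − 4/5,   2·[VBJ] = 4/5·λ
So [JVF]:[VBJ] = (4/5·λ − 4/5) / (4/5·λ). Setting this equal to -4:
  4/5·λ − 4/5 = -4·(4/5·λ)  ⇒  λ = 1/5
Then r = λ/(1−λ) = (1/5)/(4/5) = 1/4. Check: with r = 1/4, J = (4/5, 1/5) and [JVF]:[VBJ] = -4 as required.

r = 1/4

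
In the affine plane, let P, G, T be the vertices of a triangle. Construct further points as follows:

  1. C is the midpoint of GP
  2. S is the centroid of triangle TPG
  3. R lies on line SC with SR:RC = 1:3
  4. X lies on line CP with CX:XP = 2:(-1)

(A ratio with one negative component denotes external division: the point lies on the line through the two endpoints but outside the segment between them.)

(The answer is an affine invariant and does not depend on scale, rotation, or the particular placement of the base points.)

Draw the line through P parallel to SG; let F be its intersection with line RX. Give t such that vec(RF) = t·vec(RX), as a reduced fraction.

t = 7/11

Work in coordinates with P = (0, 0), G = (1, 0), T = (0, 1).
1. C is the midpoint of GP ⇒ C = (1/2, 0)
2. S is the centroid of triangle TPG ⇒ S = (1/3, 1/3)
3. R lies on line SC with SR:RC = 1:3 ⇒ R = (3/8, 1/4)
4. X lies on line CP with CX:XP = 2:(-1) ⇒ X = (-1/2, 0)
through P parallel to SG: direction (2/3, -1/3); meets RX at F = (-2/11, 1/11)
F = R + t·(X−R) with t = 7/11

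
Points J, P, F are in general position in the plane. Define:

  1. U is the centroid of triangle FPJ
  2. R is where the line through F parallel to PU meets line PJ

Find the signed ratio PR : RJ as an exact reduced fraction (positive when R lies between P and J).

PR:RJ = -1/2

Assign J = (0, 0), P = (1, 0), F = (0, 1) — the answer is frame-independent, so this choice is without loss of generality.
1. U is the centroid of triangle FPJ ⇒ U = (1/3, 1/3)
2. R is where the line through F parallel to PU meets line PJ ⇒ R = (2, 0)
R = P + t·(J−P) with t = -1, so PR:RJ = t:(1−t) = -1:2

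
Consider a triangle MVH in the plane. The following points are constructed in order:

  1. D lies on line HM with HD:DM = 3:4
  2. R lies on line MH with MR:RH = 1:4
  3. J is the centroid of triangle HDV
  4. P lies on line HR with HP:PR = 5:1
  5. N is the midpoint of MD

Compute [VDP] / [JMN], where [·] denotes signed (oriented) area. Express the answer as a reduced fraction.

Set M = (0, 0), V = (1, 0), H = (0, 1); any affine frame gives the same invariant.
1. D lies on line HM with HD:DM = 3:4 ⇒ D = (0, 4/7)
2. R lies on line MH with MR:RH = 1:4 ⇒ R = (0, 1/5)
3. J is the centroid of triangle HDV ⇒ J = (1/3, 11/21)
4. P lies on line HR with HP:PR = 5:1 ⇒ P = (0, 1/3)
5. N is the midpoint of MD ⇒ N = (0, 2/7)
2·[VDP] = 5/21, 2·[JMN] = -2/21
[VDP]:[JMN] = 5/21:-2/21 = -5/2

[VDP]:[JMN] = -5/2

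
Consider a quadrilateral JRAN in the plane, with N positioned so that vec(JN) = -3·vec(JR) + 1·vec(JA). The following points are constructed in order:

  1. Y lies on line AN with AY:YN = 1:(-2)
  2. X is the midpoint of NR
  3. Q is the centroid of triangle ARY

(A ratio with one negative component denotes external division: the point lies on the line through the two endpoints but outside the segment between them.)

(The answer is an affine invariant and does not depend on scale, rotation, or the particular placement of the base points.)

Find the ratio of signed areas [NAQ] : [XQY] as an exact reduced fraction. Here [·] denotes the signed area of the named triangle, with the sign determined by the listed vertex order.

Choose coordinates J = (0, 0), R = (1, 0), A = (0, 1), N = (-3, 1).
1. Y lies on line AN with AY:YN = 1:(-2) ⇒ Y = (3, 1)
2. X is the midpoint of NR ⇒ X = (-1, 1/2)
3. Q is the centroid of triangle ARY ⇒ Q = (4/3, 2/3)
2·[NAQ] = -1, 2·[XQY] = 1/2
[NAQ]:[XQY] = -1:1/2 = -2

[NAQ]:[XQY] = -2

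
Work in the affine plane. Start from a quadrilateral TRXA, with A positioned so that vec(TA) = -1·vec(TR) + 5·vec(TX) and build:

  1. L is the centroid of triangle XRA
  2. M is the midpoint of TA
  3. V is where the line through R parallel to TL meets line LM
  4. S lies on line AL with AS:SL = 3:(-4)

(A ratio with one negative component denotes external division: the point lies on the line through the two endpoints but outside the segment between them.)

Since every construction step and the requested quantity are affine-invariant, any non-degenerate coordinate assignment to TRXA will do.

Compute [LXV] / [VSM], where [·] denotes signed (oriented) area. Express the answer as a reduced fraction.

Set T = (0, 0), R = (1, 0), X = (0, 1), A = (-1, 5); any affine frame gives the same invariant.
1. L is the centroid of triangle XRA ⇒ L = (0, 2)
2. M is the midpoint of TA ⇒ M = (-1/2, 5/2)
3. V is where the line through R parallel to TL meets line LM ⇒ V = (1, 1)
4. S lies on line AL with AS:SL = 3:(-4) ⇒ S = (-4, 14)
2·[LXV] = 1, 2·[VSM] = 12
[LXV]:[VSM] = 1:12 = 1/12

[LXV]:[VSM] = 1/12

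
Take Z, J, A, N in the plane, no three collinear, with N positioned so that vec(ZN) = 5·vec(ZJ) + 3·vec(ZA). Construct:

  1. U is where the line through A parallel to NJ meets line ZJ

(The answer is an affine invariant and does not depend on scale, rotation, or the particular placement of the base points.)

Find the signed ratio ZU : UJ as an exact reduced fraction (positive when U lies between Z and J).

Set Z = (0, 0), J = (1, 0), A = (0, 1), N = (5, 3); any affine frame gives the same invariant.
1. U is where the line through A parallel to NJ meets line ZJ ⇒ U = (-4/3, 0)
U = Z + t·(J−Z) with t = -4/3, so ZU:UJ = t:(1−t) = -4/3:7/3

ZU:UJ = -4/7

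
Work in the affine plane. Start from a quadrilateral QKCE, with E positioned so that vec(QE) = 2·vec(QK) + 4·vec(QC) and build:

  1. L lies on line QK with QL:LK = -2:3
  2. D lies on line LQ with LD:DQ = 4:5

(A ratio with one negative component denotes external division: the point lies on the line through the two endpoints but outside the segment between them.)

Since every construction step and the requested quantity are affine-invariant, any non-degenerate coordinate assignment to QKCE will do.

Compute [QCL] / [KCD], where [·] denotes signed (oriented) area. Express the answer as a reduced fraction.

[QCL]:[KCD] = 18/19

Choose coordinates Q = (0, 0), K = (1, 0), C = (0, 1), E = (2, 4).
1. L lies on line QK with QL:LK = -2:3 ⇒ L = (-2, 0)
2. D lies on line LQ with LD:DQ = 4:5 ⇒ D = (-10/9, 0)
2·[QCL] = 2, 2·[KCD] = 19/9
[QCL]:[KCD] = 2:19/9 = 18/19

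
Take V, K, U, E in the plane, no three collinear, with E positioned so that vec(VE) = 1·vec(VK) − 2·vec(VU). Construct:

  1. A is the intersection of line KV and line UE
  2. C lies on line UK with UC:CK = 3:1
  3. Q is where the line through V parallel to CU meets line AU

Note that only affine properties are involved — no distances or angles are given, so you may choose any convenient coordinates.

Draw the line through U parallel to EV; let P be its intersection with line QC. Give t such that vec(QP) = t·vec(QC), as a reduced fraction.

t = 2/5

Choose coordinates V = (0, 0), K = (1, 0), U = (0, 1), E = (1, -2).
1. A is the intersection of line KV and line UE ⇒ A = (1/3, 0)
2. C lies on line UK with UC:CK = 3:1 ⇒ C = (3/4, 1/4)
3. Q is where the line through V parallel to CU meets line AU ⇒ Q = (1/2, -1/2)
through U parallel to EV: direction (-1, 2); meets QC at P = (3/5, -1/5)
P = Q + t·(C−Q) with t = 2/5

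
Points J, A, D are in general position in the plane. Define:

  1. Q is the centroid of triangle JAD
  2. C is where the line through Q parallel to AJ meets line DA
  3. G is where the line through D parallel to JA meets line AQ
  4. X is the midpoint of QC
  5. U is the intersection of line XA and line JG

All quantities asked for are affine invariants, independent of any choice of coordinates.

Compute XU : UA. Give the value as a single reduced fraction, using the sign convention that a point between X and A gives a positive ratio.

XU:UA = -5/6

Work in coordinates with J = (0, 0), A = (1, 0), D = (0, 1).
1. Q is the centroid of triangle JAD ⇒ Q = (1/3, 1/3)
2. C is where the line through Q parallel to AJ meets line DA ⇒ C = (2/3, 1/3)
3. G is where the line through D parallel to JA meets line AQ ⇒ G = (-1, 1)
4. X is the midpoint of QC ⇒ X = (1/2, 1/3)
5. U is the intersection of line XA and line JG ⇒ U = (-2, 2)
U = X + t·(A−X) with t = -5, so XU:UA = t:(1−t) = -5:6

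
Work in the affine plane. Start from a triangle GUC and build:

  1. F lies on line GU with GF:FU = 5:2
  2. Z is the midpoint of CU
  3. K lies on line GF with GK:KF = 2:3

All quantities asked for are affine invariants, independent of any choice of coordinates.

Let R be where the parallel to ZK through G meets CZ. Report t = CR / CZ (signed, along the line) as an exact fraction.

t = 3/5

Assign G = (0, 0), U = (1, 0), C = (0, 1) — the answer is frame-independent, so this choice is without loss of generality.
1. F lies on line GU with GF:FU = 5:2 ⇒ F = (5/7, 0)
2. Z is the midpoint of CU ⇒ Z = (1/2, 1/2)
3. K lies on line GF with GK:KF = 2:3 ⇒ K = (2/7, 0)
through G parallel to ZK: direction (-3/14, -1/2); meets CZ at R = (3/10, 7/10)
R = C + t·(Z−C) with t = 3/5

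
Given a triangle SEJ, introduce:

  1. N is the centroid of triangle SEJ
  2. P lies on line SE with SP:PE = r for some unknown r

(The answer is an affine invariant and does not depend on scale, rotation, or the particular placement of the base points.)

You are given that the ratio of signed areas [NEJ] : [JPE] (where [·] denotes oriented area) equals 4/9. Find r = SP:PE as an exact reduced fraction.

r = 1/3

Set S = (0, 0), E = (1, 0), J = (0, 1); any affine frame gives the same invariant.
1. N is the centroid of triangle SEJ ⇒ N = (1/3, 1/3)
2. With SP:PE = r, write λ = r/(r+1) so P = S + λ·(E−S); P is affine-linear in λ
Every point depending on P is an affine combination of P and λ-independent points, so each such coordinate is linear in λ; the λ² term in each signed area is a multiple of (E−S)×(E−S) = 0, so 2·[NEJ] and 2·[JPE] are each linear in λ. Evaluating at λ=0 and λ=1:
  2·[NEJ] = 1/3,   2·[JPE] = −λ + 1
So [NEJ]:[JPE] = (1/3) / (−λ + 1). Setting this equal to 4/9:
  1/3 = 4/9·(−λ + 1)  ⇒  λ = 1/4
Then r = λ/(1−λ) = (1/4)/(3/4) = 1/3. Check: with r = 1/3, P = (1/4, 0) and [NEJ]:[JPE] = 4/9 as required.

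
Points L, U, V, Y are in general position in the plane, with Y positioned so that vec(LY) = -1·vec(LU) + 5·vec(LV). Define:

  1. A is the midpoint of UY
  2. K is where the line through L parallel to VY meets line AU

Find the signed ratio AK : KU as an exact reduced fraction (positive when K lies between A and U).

Work in coordinates with L = (0, 0), U = (1, 0), V = (0, 1), Y = (-1, 5).
1. A is the midpoint of UY ⇒ A = (0, 5/2)
2. K is where the line through L parallel to VY meets line AU ⇒ K = (-5/3, 20/3)
K = A + t·(U−A) with t = -5/3, so AK:KU = t:(1−t) = -5/3:8/3

AK:KU = -5/8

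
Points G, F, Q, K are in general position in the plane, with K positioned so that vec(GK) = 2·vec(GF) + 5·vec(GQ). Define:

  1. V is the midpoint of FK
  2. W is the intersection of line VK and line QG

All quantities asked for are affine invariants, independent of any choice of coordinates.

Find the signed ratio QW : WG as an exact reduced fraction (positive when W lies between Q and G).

QW:WG = -6/5

Choose coordinates G = (0, 0), F = (1, 0), Q = (0, 1), K = (2, 5).
1. V is the midpoint of FK ⇒ V = (3/2, 5/2)
2. W is the intersection of line VK and line QG ⇒ W = (0, -5)
W = Q + t·(G−Q) with t = 6, so QW:WG = t:(1−t) = 6:-5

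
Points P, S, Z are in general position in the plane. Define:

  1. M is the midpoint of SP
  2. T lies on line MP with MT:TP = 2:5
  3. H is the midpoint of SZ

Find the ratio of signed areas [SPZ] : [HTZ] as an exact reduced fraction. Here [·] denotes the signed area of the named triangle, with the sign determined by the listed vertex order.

Choose coordinates P = (0, 0), S = (1, 0), Z = (0, 1).
1. M is the midpoint of SP ⇒ M = (1/2, 0)
2. T lies on line MP with MT:TP = 2:5 ⇒ T = (5/14, 0)
3. H is the midpoint of SZ ⇒ H = (1/2, 1/2)
2·[SPZ] = -1, 2·[HTZ] = -9/28
[SPZ]:[HTZ] = -1:-9/28 = 28/9

[SPZ]:[HTZ] = 28/9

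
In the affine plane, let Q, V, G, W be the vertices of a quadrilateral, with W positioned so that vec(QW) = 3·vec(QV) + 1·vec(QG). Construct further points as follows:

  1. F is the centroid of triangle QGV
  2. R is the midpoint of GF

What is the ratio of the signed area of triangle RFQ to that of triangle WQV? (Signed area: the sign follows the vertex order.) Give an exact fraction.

Choose coordinates Q = (0, 0), V = (1, 0), G = (0, 1), W = (3, 1).
1. F is the centroid of triangle QGV ⇒ F = (1/3, 1/3)
2. R is the midpoint of GF ⇒ R = (1/6, 2/3)
2·[RFQ] = -1/6, 2·[WQV] = 1
[RFQ]:[WQV] = -1/6:1 = -1/6

[RFQ]:[WQV] = -1/6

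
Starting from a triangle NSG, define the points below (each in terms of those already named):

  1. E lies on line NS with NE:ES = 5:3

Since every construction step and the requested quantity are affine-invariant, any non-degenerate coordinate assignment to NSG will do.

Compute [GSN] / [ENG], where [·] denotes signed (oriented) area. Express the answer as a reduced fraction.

Assign N = (0, 0), S = (1, 0), G = (0, 1) — the answer is frame-independent, so this choice is without loss of generality.
1. E lies on line NS with NE:ES = 5:3 ⇒ E = (5/8, 0)
2·[GSN] = -1, 2·[ENG] = -5/8
[GSN]:[ENG] = -1:-5/8 = 8/5

[GSN]:[ENG] = 8/5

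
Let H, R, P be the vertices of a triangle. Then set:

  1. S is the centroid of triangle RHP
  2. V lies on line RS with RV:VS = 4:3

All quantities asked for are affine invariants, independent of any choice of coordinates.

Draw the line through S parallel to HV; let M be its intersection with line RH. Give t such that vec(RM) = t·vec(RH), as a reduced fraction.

Work in coordinates with H = (0, 0), R = (1, 0), P = (0, 1).
1. S is the centroid of triangle RHP ⇒ S = (1/3, 1/3)
2. V lies on line RS with RV:VS = 4:3 ⇒ V = (13/21, 4/21)
through S parallel to HV: direction (13/21, 4/21); meets RH at M = (-3/4, 0)
M = R + t·(H−R) with t = 7/4

t = 7/4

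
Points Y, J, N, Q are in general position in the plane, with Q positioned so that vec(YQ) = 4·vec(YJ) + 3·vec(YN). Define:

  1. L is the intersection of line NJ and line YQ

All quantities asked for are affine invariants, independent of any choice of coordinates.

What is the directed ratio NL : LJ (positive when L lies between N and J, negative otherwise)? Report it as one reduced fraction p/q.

NL:LJ = 4/3

Choose coordinates Y = (0, 0), J = (1, 0), N = (0, 1), Q = (4, 3).
1. L is the intersection of line NJ and line YQ ⇒ L = (4/7, 3/7)
L = N + t·(J−N) with t = 4/7, so NL:LJ = t:(1−t) = 4/7:3/7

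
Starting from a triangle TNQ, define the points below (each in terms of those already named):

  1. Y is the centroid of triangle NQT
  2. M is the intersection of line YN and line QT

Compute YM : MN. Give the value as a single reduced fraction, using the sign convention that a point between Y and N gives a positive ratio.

Choose coordinates T = (0, 0), N = (1, 0), Q = (0, 1).
1. Y is the centroid of triangle NQT ⇒ Y = (1/3, 1/3)
2. M is the intersection of line YN and line QT ⇒ M = (0, 1/2)
M = Y + t·(N−Y) with t = -1/2, so YM:MN = t:(1−t) = -1/2:3/2

YM:MN = -1/3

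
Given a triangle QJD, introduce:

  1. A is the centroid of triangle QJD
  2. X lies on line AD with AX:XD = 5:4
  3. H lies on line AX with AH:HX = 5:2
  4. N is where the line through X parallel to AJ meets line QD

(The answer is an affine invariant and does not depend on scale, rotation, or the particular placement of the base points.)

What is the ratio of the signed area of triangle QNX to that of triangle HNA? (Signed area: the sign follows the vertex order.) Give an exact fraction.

Assign Q = (0, 0), J = (1, 0), D = (0, 1) — the answer is frame-independent, so this choice is without loss of generality.
1. A is the centroid of triangle QJD ⇒ A = (1/3, 1/3)
2. X lies on line AD with AX:XD = 5:4 ⇒ X = (4/27, 19/27)
3. H lies on line AX with AH:HX = 5:2 ⇒ H = (38/189, 113/189)
4. N is where the line through X parallel to AJ meets line QD ⇒ N = (0, 7/9)
2·[QNX] = -28/243, 2·[HNA] = 50/1701
[QNX]:[HNA] = -28/243:50/1701 = -98/25

[QNX]:[HNA] = -98/25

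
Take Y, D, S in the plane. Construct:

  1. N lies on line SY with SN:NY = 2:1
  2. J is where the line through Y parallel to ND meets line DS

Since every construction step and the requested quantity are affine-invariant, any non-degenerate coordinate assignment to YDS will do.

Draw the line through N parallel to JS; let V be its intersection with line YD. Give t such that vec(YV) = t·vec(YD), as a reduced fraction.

Assign Y = (0, 0), D = (1, 0), S = (0, 1) — the answer is frame-independent, so this choice is without loss of generality.
1. N lies on line SY with SN:NY = 2:1 ⇒ N = (0, 1/3)
2. J is where the line through Y parallel to ND meets line DS ⇒ J = (3/2, -1/2)
through N parallel to JS: direction (-3/2, 3/2); meets YD at V = (1/3, 0)
V = Y + t·(D−Y) with t = 1/3

t = 1/3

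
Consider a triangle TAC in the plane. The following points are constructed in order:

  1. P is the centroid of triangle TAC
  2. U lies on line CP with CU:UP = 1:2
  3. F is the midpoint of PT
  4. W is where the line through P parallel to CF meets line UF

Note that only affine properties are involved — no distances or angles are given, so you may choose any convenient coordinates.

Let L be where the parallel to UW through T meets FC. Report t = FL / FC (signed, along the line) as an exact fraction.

Set T = (0, 0), A = (1, 0), C = (0, 1); any affine frame gives the same invariant.
1. P is the centroid of triangle TAC ⇒ P = (1/3, 1/3)
2. U lies on line CP with CU:UP = 1:2 ⇒ U = (1/9, 7/9)
3. F is the midpoint of PT ⇒ F = (1/6, 1/6)
4. W is where the line through P parallel to CF meets line UF ⇒ W = (0, 2)
through T parallel to UW: direction (-1/9, 11/9); meets FC at L = (-1/6, 11/6)
L = F + t·(C−F) with t = 2

t = 2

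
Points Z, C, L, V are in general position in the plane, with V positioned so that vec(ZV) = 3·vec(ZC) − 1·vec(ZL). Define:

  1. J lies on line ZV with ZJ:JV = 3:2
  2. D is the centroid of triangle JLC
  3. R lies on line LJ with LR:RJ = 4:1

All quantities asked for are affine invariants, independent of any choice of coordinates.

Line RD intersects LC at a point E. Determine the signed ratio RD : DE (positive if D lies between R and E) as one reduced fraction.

RD:DE = 7/5

Set Z = (0, 0), C = (1, 0), L = (0, 1), V = (3, -1); any affine frame gives the same invariant.
1. J lies on line ZV with ZJ:JV = 3:2 ⇒ J = (9/5, -3/5)
2. D is the centroid of triangle JLC ⇒ D = (14/15, 2/15)
3. R lies on line LJ with LR:RJ = 4:1 ⇒ R = (36/25, -7/25)
line RD meets LC at E = (4/7, 3/7)
D = R + t·(E−R) with t = 7/12, so RD:DE = 7/12:5/12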